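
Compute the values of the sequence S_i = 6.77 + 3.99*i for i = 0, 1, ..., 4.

This is an arithmetic sequence.
i=0: S_0 = 6.77 + 3.99*0 = 6.77
i=1: S_1 = 6.77 + 3.99*1 = 10.76
i=2: S_2 = 6.77 + 3.99*2 = 14.75
i=3: S_3 = 6.77 + 3.99*3 = 18.74
i=4: S_4 = 6.77 + 3.99*4 = 22.73
The first 5 terms are: [6.77, 10.76, 14.75, 18.74, 22.73]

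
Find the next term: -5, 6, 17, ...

Differences: 6 - -5 = 11
This is an arithmetic sequence with common difference d = 11.
Next term = 17 + 11 = 28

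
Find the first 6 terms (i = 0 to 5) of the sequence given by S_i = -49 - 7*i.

This is an arithmetic sequence.
i=0: S_0 = -49 + -7*0 = -49
i=1: S_1 = -49 + -7*1 = -56
i=2: S_2 = -49 + -7*2 = -63
i=3: S_3 = -49 + -7*3 = -70
i=4: S_4 = -49 + -7*4 = -77
i=5: S_5 = -49 + -7*5 = -84
The first 6 terms are: [-49, -56, -63, -70, -77, -84]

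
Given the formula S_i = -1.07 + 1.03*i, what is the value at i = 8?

S_8 = -1.07 + 1.03*8 = -1.07 + 8.24 = 7.17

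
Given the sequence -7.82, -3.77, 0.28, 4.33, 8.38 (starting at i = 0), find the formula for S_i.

Check differences: -3.77 - -7.82 = 4.05
0.28 - -3.77 = 4.05
Common difference d = 4.05.
First term a = -7.82.
Formula: S_i = -7.82 + 4.05*i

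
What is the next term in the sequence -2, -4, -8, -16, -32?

Ratios: -4 / -2 = 2.0
This is a geometric sequence with common ratio r = 2.
Next term = -32 * 2 = -64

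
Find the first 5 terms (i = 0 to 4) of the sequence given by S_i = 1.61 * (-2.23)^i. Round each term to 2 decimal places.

This is a geometric sequence.
i=0: S_0 = 1.61 * (-2.23)^0 = 1.61
i=1: S_1 = 1.61 * (-2.23)^1 ≈ -3.59
i=2: S_2 = 1.61 * (-2.23)^2 ≈ 8.01
i=3: S_3 = 1.61 * (-2.23)^3 ≈ -17.85
i=4: S_4 = 1.61 * (-2.23)^4 ≈ 39.81
The first 5 terms are: [1.61, -3.59, 8.01, -17.85, 39.81]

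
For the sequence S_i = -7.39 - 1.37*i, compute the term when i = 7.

S_7 = -7.39 + -1.37*7 = -7.39 + -9.59 = -16.98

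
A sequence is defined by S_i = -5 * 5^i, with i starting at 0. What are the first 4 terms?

This is a geometric sequence.
i=0: S_0 = -5 * 5^0 = -5
i=1: S_1 = -5 * 5^1 = -25
i=2: S_2 = -5 * 5^2 = -125
i=3: S_3 = -5 * 5^3 = -625
The first 4 terms are: [-5, -25, -125, -625]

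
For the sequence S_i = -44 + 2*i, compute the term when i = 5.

S_5 = -44 + 2*5 = -44 + 10 = -34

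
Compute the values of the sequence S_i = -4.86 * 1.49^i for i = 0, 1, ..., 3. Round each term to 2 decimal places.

This is a geometric sequence.
i=0: S_0 = -4.86 * 1.49^0 = -4.86
i=1: S_1 = -4.86 * 1.49^1 ≈ -7.24
i=2: S_2 = -4.86 * 1.49^2 ≈ -10.79
i=3: S_3 = -4.86 * 1.49^3 ≈ -16.08
The first 4 terms are: [-4.86, -7.24, -10.79, -16.08]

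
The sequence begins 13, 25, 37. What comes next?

Differences: 25 - 13 = 12
This is an arithmetic sequence with common difference d = 12.
Next term = 37 + 12 = 49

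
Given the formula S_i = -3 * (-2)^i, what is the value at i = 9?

S_9 = -3 * (-2)^9 = -3 * -512 = 1536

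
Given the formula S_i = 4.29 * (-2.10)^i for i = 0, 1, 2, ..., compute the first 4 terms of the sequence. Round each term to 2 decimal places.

This is a geometric sequence.
i=0: S_0 = 4.29 * (-2.1)^0 = 4.29
i=1: S_1 = 4.29 * (-2.1)^1 ≈ -9.01
i=2: S_2 = 4.29 * (-2.1)^2 ≈ 18.92
i=3: S_3 = 4.29 * (-2.1)^3 ≈ -39.73
The first 4 terms are: [4.29, -9.01, 18.92, -39.73]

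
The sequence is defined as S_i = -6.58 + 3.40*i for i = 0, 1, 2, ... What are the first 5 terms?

This is an arithmetic sequence.
i=0: S_0 = -6.58 + 3.4*0 = -6.58
i=1: S_1 = -6.58 + 3.4*1 = -3.18
i=2: S_2 = -6.58 + 3.4*2 = 0.22
i=3: S_3 = -6.58 + 3.4*3 = 3.62
i=4: S_4 = -6.58 + 3.4*4 = 7.02
The first 5 terms are: [-6.58, -3.18, 0.22, 3.62, 7.02]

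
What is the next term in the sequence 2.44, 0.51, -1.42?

Differences: 0.51 - 2.44 = -1.93
This is an arithmetic sequence with common difference d = -1.93.
Next term = -1.42 + -1.93 = -3.35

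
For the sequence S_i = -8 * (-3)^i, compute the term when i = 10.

S_10 = -8 * (-3)^10 = -8 * 59049 = -472392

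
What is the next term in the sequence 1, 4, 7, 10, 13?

Differences: 4 - 1 = 3
This is an arithmetic sequence with common difference d = 3.
Next term = 13 + 3 = 16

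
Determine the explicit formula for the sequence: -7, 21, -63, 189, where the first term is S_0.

Check ratios: 21 / -7 = -3.0
Common ratio r = -3.
First term a = -7.
Formula: S_i = -7 * (-3)^i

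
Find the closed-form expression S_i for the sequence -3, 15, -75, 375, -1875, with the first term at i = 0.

Check ratios: 15 / -3 = -5.0
Common ratio r = -5.
First term a = -3.
Formula: S_i = -3 * (-5)^i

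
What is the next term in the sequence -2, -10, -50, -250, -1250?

Ratios: -10 / -2 = 5.0
This is a geometric sequence with common ratio r = 5.
Next term = -1250 * 5 = -6250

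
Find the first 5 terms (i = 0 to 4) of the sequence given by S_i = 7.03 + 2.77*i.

This is an arithmetic sequence.
i=0: S_0 = 7.03 + 2.77*0 = 7.03
i=1: S_1 = 7.03 + 2.77*1 = 9.8
i=2: S_2 = 7.03 + 2.77*2 = 12.57
i=3: S_3 = 7.03 + 2.77*3 = 15.34
i=4: S_4 = 7.03 + 2.77*4 = 18.11
The first 5 terms are: [7.03, 9.8, 12.57, 15.34, 18.11]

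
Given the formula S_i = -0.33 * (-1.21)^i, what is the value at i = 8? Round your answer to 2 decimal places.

S_8 = -0.33 * (-1.21)^8 ≈ -0.33 * 4.595 ≈ -1.52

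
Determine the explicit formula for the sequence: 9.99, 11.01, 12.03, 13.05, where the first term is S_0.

Check differences: 11.01 - 9.99 = 1.02
12.03 - 11.01 = 1.02
Common difference d = 1.02.
First term a = 9.99.
Formula: S_i = 9.99 + 1.02*i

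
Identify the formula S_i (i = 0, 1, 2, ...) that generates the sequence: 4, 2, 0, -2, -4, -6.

Check differences: 2 - 4 = -2
0 - 2 = -2
Common difference d = -2.
First term a = 4.
Formula: S_i = 4 - 2*i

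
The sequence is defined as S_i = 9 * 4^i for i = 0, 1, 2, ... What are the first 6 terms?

This is a geometric sequence.
i=0: S_0 = 9 * 4^0 = 9
i=1: S_1 = 9 * 4^1 = 36
i=2: S_2 = 9 * 4^2 = 144
i=3: S_3 = 9 * 4^3 = 576
i=4: S_4 = 9 * 4^4 = 2304
i=5: S_5 = 9 * 4^5 = 9216
The first 6 terms are: [9, 36, 144, 576, 2304, 9216]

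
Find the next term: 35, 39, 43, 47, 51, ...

Differences: 39 - 35 = 4
This is an arithmetic sequence with common difference d = 4.
Next term = 51 + 4 = 55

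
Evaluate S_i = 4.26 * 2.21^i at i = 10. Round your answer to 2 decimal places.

S_10 = 4.26 * 2.21^10 ≈ 4.26 * 2779.2188 ≈ 11839.47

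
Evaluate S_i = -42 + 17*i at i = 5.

S_5 = -42 + 17*5 = -42 + 85 = 43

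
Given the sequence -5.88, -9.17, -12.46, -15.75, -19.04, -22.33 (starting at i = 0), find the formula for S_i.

Check differences: -9.17 - -5.88 = -3.29
-12.46 - -9.17 = -3.29
Common difference d = -3.29.
First term a = -5.88.
Formula: S_i = -5.88 - 3.29*i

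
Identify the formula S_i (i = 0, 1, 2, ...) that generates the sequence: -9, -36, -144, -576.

Check ratios: -36 / -9 = 4.0
Common ratio r = 4.
First term a = -9.
Formula: S_i = -9 * 4^i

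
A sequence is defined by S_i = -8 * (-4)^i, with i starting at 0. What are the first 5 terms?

This is a geometric sequence.
i=0: S_0 = -8 * (-4)^0 = -8
i=1: S_1 = -8 * (-4)^1 = 32
i=2: S_2 = -8 * (-4)^2 = -128
i=3: S_3 = -8 * (-4)^3 = 512
i=4: S_4 = -8 * (-4)^4 = -2048
The first 5 terms are: [-8, 32, -128, 512, -2048]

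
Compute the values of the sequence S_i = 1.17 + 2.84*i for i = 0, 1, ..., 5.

This is an arithmetic sequence.
i=0: S_0 = 1.17 + 2.84*0 = 1.17
i=1: S_1 = 1.17 + 2.84*1 = 4.01
i=2: S_2 = 1.17 + 2.84*2 = 6.85
i=3: S_3 = 1.17 + 2.84*3 = 9.69
i=4: S_4 = 1.17 + 2.84*4 = 12.53
i=5: S_5 = 1.17 + 2.84*5 = 15.37
The first 6 terms are: [1.17, 4.01, 6.85, 9.69, 12.53, 15.37]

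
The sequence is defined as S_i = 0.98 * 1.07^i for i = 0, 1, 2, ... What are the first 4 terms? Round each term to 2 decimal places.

This is a geometric sequence.
i=0: S_0 = 0.98 * 1.07^0 = 0.98
i=1: S_1 = 0.98 * 1.07^1 ≈ 1.05
i=2: S_2 = 0.98 * 1.07^2 ≈ 1.12
i=3: S_3 = 0.98 * 1.07^3 ≈ 1.2
The first 4 terms are: [0.98, 1.05, 1.12, 1.2]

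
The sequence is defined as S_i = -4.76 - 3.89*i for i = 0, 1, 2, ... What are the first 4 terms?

This is an arithmetic sequence.
i=0: S_0 = -4.76 + -3.89*0 = -4.76
i=1: S_1 = -4.76 + -3.89*1 = -8.65
i=2: S_2 = -4.76 + -3.89*2 = -12.54
i=3: S_3 = -4.76 + -3.89*3 = -16.43
The first 4 terms are: [-4.76, -8.65, -12.54, -16.43]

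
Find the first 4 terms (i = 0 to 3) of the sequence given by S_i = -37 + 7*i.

This is an arithmetic sequence.
i=0: S_0 = -37 + 7*0 = -37
i=1: S_1 = -37 + 7*1 = -30
i=2: S_2 = -37 + 7*2 = -23
i=3: S_3 = -37 + 7*3 = -16
The first 4 terms are: [-37, -30, -23, -16]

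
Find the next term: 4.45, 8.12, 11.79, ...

Differences: 8.12 - 4.45 = 3.67
This is an arithmetic sequence with common difference d = 3.67.
Next term = 11.79 + 3.67 = 15.46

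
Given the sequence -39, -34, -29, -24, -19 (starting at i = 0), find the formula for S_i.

Check differences: -34 - -39 = 5
-29 - -34 = 5
Common difference d = 5.
First term a = -39.
Formula: S_i = -39 + 5*i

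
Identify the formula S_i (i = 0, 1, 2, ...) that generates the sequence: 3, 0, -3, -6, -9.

Check differences: 0 - 3 = -3
-3 - 0 = -3
Common difference d = -3.
First term a = 3.
Formula: S_i = 3 - 3*i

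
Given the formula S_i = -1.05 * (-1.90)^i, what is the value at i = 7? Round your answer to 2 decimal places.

S_7 = -1.05 * (-1.9)^7 ≈ -1.05 * -89.3872 ≈ 93.86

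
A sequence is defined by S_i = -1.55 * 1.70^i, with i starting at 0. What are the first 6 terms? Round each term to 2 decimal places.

This is a geometric sequence.
i=0: S_0 = -1.55 * 1.7^0 = -1.55
i=1: S_1 = -1.55 * 1.7^1 ≈ -2.64
i=2: S_2 = -1.55 * 1.7^2 ≈ -4.48
i=3: S_3 = -1.55 * 1.7^3 ≈ -7.62
i=4: S_4 = -1.55 * 1.7^4 ≈ -12.95
i=5: S_5 = -1.55 * 1.7^5 ≈ -22.01
The first 6 terms are: [-1.55, -2.64, -4.48, -7.62, -12.95, -22.01]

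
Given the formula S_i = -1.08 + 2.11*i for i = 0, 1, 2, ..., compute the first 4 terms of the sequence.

This is an arithmetic sequence.
i=0: S_0 = -1.08 + 2.11*0 = -1.08
i=1: S_1 = -1.08 + 2.11*1 = 1.03
i=2: S_2 = -1.08 + 2.11*2 = 3.14
i=3: S_3 = -1.08 + 2.11*3 = 5.25
The first 4 terms are: [-1.08, 1.03, 3.14, 5.25]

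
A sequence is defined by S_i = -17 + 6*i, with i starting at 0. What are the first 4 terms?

This is an arithmetic sequence.
i=0: S_0 = -17 + 6*0 = -17
i=1: S_1 = -17 + 6*1 = -11
i=2: S_2 = -17 + 6*2 = -5
i=3: S_3 = -17 + 6*3 = 1
The first 4 terms are: [-17, -11, -5, 1]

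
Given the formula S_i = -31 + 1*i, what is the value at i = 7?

S_7 = -31 + 1*7 = -31 + 7 = -24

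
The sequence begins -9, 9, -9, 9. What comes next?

Ratios: 9 / -9 = -1.0
This is a geometric sequence with common ratio r = -1.
Next term = 9 * -1 = -9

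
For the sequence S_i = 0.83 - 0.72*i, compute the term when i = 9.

S_9 = 0.83 + -0.72*9 = 0.83 + -6.48 = -5.65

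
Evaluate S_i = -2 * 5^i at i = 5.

S_5 = -2 * 5^5 = -2 * 3125 = -6250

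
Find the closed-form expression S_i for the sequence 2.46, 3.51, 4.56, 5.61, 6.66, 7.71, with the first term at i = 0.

Check differences: 3.51 - 2.46 = 1.05
4.56 - 3.51 = 1.05
Common difference d = 1.05.
First term a = 2.46.
Formula: S_i = 2.46 + 1.05*i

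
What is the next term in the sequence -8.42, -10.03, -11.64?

Differences: -10.03 - -8.42 = -1.61
This is an arithmetic sequence with common difference d = -1.61.
Next term = -11.64 + -1.61 = -13.25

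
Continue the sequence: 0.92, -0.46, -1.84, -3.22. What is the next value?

Differences: -0.46 - 0.92 = -1.38
This is an arithmetic sequence with common difference d = -1.38.
Next term = -3.22 + -1.38 = -4.6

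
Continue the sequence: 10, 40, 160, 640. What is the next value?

Ratios: 40 / 10 = 4.0
This is a geometric sequence with common ratio r = 4.
Next term = 640 * 4 = 2560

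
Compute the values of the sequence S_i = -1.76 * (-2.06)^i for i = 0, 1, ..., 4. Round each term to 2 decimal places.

This is a geometric sequence.
i=0: S_0 = -1.76 * (-2.06)^0 = -1.76
i=1: S_1 = -1.76 * (-2.06)^1 ≈ 3.63
i=2: S_2 = -1.76 * (-2.06)^2 ≈ -7.47
i=3: S_3 = -1.76 * (-2.06)^3 ≈ 15.39
i=4: S_4 = -1.76 * (-2.06)^4 ≈ -31.69
The first 5 terms are: [-1.76, 3.63, -7.47, 15.39, -31.69]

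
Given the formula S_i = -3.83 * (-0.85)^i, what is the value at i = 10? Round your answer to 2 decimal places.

S_10 = -3.83 * (-0.85)^10 ≈ -3.83 * 0.1969 ≈ -0.75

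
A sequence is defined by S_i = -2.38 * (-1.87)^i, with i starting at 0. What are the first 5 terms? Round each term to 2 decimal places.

This is a geometric sequence.
i=0: S_0 = -2.38 * (-1.87)^0 = -2.38
i=1: S_1 = -2.38 * (-1.87)^1 ≈ 4.45
i=2: S_2 = -2.38 * (-1.87)^2 ≈ -8.32
i=3: S_3 = -2.38 * (-1.87)^3 ≈ 15.56
i=4: S_4 = -2.38 * (-1.87)^4 ≈ -29.1
The first 5 terms are: [-2.38, 4.45, -8.32, 15.56, -29.1]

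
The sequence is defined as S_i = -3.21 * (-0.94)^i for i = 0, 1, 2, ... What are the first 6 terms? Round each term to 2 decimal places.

This is a geometric sequence.
i=0: S_0 = -3.21 * (-0.94)^0 = -3.21
i=1: S_1 = -3.21 * (-0.94)^1 ≈ 3.02
i=2: S_2 = -3.21 * (-0.94)^2 ≈ -2.84
i=3: S_3 = -3.21 * (-0.94)^3 ≈ 2.67
i=4: S_4 = -3.21 * (-0.94)^4 ≈ -2.51
i=5: S_5 = -3.21 * (-0.94)^5 ≈ 2.36
The first 6 terms are: [-3.21, 3.02, -2.84, 2.67, -2.51, 2.36]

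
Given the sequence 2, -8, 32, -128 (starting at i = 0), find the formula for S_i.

Check ratios: -8 / 2 = -4.0
Common ratio r = -4.
First term a = 2.
Formula: S_i = 2 * (-4)^i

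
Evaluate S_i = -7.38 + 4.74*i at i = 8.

S_8 = -7.38 + 4.74*8 = -7.38 + 37.92 = 30.54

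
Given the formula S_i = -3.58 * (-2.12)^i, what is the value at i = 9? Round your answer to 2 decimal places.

S_9 = -3.58 * (-2.12)^9 ≈ -3.58 * -865.0132 ≈ 3096.75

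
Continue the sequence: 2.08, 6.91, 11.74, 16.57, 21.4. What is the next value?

Differences: 6.91 - 2.08 = 4.83
This is an arithmetic sequence with common difference d = 4.83.
Next term = 21.4 + 4.83 = 26.23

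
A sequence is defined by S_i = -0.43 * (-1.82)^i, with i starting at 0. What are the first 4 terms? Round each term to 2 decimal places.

This is a geometric sequence.
i=0: S_0 = -0.43 * (-1.82)^0 = -0.43
i=1: S_1 = -0.43 * (-1.82)^1 ≈ 0.78
i=2: S_2 = -0.43 * (-1.82)^2 ≈ -1.42
i=3: S_3 = -0.43 * (-1.82)^3 ≈ 2.59
The first 4 terms are: [-0.43, 0.78, -1.42, 2.59]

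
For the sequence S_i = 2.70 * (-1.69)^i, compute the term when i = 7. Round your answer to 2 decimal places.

S_7 = 2.7 * (-1.69)^7 ≈ 2.7 * -39.3738 ≈ -106.31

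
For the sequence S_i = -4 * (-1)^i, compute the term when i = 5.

S_5 = -4 * (-1)^5 = -4 * -1 = 4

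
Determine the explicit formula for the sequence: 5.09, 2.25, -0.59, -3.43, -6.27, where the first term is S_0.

Check differences: 2.25 - 5.09 = -2.84
-0.59 - 2.25 = -2.84
Common difference d = -2.84.
First term a = 5.09.
Formula: S_i = 5.09 - 2.84*i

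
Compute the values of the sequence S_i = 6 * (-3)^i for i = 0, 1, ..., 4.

This is a geometric sequence.
i=0: S_0 = 6 * (-3)^0 = 6
i=1: S_1 = 6 * (-3)^1 = -18
i=2: S_2 = 6 * (-3)^2 = 54
i=3: S_3 = 6 * (-3)^3 = -162
i=4: S_4 = 6 * (-3)^4 = 486
The first 5 terms are: [6, -18, 54, -162, 486]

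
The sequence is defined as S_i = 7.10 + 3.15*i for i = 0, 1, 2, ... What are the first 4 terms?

This is an arithmetic sequence.
i=0: S_0 = 7.1 + 3.15*0 = 7.1
i=1: S_1 = 7.1 + 3.15*1 = 10.25
i=2: S_2 = 7.1 + 3.15*2 = 13.4
i=3: S_3 = 7.1 + 3.15*3 = 16.55
The first 4 terms are: [7.1, 10.25, 13.4, 16.55]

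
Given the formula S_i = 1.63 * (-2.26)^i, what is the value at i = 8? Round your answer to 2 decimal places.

S_8 = 1.63 * (-2.26)^8 ≈ 1.63 * 680.5617 ≈ 1109.32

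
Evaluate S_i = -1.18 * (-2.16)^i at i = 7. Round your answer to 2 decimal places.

S_7 = -1.18 * (-2.16)^7 ≈ -1.18 * -219.3695 ≈ 258.86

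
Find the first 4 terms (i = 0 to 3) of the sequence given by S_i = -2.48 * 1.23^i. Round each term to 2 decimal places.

This is a geometric sequence.
i=0: S_0 = -2.48 * 1.23^0 = -2.48
i=1: S_1 = -2.48 * 1.23^1 ≈ -3.05
i=2: S_2 = -2.48 * 1.23^2 ≈ -3.75
i=3: S_3 = -2.48 * 1.23^3 ≈ -4.61
The first 4 terms are: [-2.48, -3.05, -3.75, -4.61]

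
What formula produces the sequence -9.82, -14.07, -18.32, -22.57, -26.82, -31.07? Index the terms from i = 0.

Check differences: -14.07 - -9.82 = -4.25
-18.32 - -14.07 = -4.25
Common difference d = -4.25.
First term a = -9.82.
Formula: S_i = -9.82 - 4.25*i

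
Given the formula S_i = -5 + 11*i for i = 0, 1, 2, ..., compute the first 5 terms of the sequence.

This is an arithmetic sequence.
i=0: S_0 = -5 + 11*0 = -5
i=1: S_1 = -5 + 11*1 = 6
i=2: S_2 = -5 + 11*2 = 17
i=3: S_3 = -5 + 11*3 = 28
i=4: S_4 = -5 + 11*4 = 39
The first 5 terms are: [-5, 6, 17, 28, 39]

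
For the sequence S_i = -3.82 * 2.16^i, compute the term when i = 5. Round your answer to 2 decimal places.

S_5 = -3.82 * 2.16^5 ≈ -3.82 * 47.0185 ≈ -179.61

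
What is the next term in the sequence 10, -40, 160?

Ratios: -40 / 10 = -4.0
This is a geometric sequence with common ratio r = -4.
Next term = 160 * -4 = -640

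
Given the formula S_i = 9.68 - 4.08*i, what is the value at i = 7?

S_7 = 9.68 + -4.08*7 = 9.68 + -28.56 = -18.88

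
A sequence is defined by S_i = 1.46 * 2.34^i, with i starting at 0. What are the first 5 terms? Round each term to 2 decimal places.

This is a geometric sequence.
i=0: S_0 = 1.46 * 2.34^0 = 1.46
i=1: S_1 = 1.46 * 2.34^1 ≈ 3.42
i=2: S_2 = 1.46 * 2.34^2 ≈ 7.99
i=3: S_3 = 1.46 * 2.34^3 ≈ 18.71
i=4: S_4 = 1.46 * 2.34^4 ≈ 43.77
The first 5 terms are: [1.46, 3.42, 7.99, 18.71, 43.77]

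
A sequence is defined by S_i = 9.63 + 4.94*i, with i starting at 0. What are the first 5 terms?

This is an arithmetic sequence.
i=0: S_0 = 9.63 + 4.94*0 = 9.63
i=1: S_1 = 9.63 + 4.94*1 = 14.57
i=2: S_2 = 9.63 + 4.94*2 = 19.51
i=3: S_3 = 9.63 + 4.94*3 = 24.45
i=4: S_4 = 9.63 + 4.94*4 = 29.39
The first 5 terms are: [9.63, 14.57, 19.51, 24.45, 29.39]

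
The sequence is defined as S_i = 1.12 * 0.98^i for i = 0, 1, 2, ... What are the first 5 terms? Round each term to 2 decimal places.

This is a geometric sequence.
i=0: S_0 = 1.12 * 0.98^0 = 1.12
i=1: S_1 = 1.12 * 0.98^1 ≈ 1.1
i=2: S_2 = 1.12 * 0.98^2 ≈ 1.08
i=3: S_3 = 1.12 * 0.98^3 ≈ 1.05
i=4: S_4 = 1.12 * 0.98^4 ≈ 1.03
The first 5 terms are: [1.12, 1.1, 1.08, 1.05, 1.03]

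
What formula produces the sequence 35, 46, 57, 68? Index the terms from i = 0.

Check differences: 46 - 35 = 11
57 - 46 = 11
Common difference d = 11.
First term a = 35.
Formula: S_i = 35 + 11*i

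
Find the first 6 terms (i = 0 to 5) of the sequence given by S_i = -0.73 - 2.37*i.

This is an arithmetic sequence.
i=0: S_0 = -0.73 + -2.37*0 = -0.73
i=1: S_1 = -0.73 + -2.37*1 = -3.1
i=2: S_2 = -0.73 + -2.37*2 = -5.47
i=3: S_3 = -0.73 + -2.37*3 = -7.84
i=4: S_4 = -0.73 + -2.37*4 = -10.21
i=5: S_5 = -0.73 + -2.37*5 = -12.58
The first 6 terms are: [-0.73, -3.1, -5.47, -7.84, -10.21, -12.58]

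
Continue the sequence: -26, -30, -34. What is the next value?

Differences: -30 - -26 = -4
This is an arithmetic sequence with common difference d = -4.
Next term = -34 + -4 = -38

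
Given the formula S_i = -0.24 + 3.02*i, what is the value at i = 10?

S_10 = -0.24 + 3.02*10 = -0.24 + 30.2 = 29.96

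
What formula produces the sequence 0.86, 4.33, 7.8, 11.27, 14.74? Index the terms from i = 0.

Check differences: 4.33 - 0.86 = 3.47
7.8 - 4.33 = 3.47
Common difference d = 3.47.
First term a = 0.86.
Formula: S_i = 0.86 + 3.47*i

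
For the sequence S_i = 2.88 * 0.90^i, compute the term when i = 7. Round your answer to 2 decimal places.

S_7 = 2.88 * 0.9^7 ≈ 2.88 * 0.4783 ≈ 1.38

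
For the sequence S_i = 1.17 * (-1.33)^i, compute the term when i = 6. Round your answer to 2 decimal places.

S_6 = 1.17 * (-1.33)^6 ≈ 1.17 * 5.5349 ≈ 6.48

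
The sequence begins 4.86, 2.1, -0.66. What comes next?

Differences: 2.1 - 4.86 = -2.76
This is an arithmetic sequence with common difference d = -2.76.
Next term = -0.66 + -2.76 = -3.42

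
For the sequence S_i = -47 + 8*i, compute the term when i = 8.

S_8 = -47 + 8*8 = -47 + 64 = 17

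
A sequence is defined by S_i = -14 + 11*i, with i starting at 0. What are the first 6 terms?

This is an arithmetic sequence.
i=0: S_0 = -14 + 11*0 = -14
i=1: S_1 = -14 + 11*1 = -3
i=2: S_2 = -14 + 11*2 = 8
i=3: S_3 = -14 + 11*3 = 19
i=4: S_4 = -14 + 11*4 = 30
i=5: S_5 = -14 + 11*5 = 41
The first 6 terms are: [-14, -3, 8, 19, 30, 41]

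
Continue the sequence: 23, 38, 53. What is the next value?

Differences: 38 - 23 = 15
This is an arithmetic sequence with common difference d = 15.
Next term = 53 + 15 = 68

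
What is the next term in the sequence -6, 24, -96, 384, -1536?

Ratios: 24 / -6 = -4.0
This is a geometric sequence with common ratio r = -4.
Next term = -1536 * -4 = 6144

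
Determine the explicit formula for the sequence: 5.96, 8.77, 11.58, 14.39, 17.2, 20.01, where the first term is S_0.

Check differences: 8.77 - 5.96 = 2.81
11.58 - 8.77 = 2.81
Common difference d = 2.81.
First term a = 5.96.
Formula: S_i = 5.96 + 2.81*i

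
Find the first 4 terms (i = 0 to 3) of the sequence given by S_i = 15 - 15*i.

This is an arithmetic sequence.
i=0: S_0 = 15 + -15*0 = 15
i=1: S_1 = 15 + -15*1 = 0
i=2: S_2 = 15 + -15*2 = -15
i=3: S_3 = 15 + -15*3 = -30
The first 4 terms are: [15, 0, -15, -30]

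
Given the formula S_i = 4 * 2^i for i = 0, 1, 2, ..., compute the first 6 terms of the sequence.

This is a geometric sequence.
i=0: S_0 = 4 * 2^0 = 4
i=1: S_1 = 4 * 2^1 = 8
i=2: S_2 = 4 * 2^2 = 16
i=3: S_3 = 4 * 2^3 = 32
i=4: S_4 = 4 * 2^4 = 64
i=5: S_5 = 4 * 2^5 = 128
The first 6 terms are: [4, 8, 16, 32, 64, 128]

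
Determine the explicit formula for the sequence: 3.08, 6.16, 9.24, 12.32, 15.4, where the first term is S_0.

Check differences: 6.16 - 3.08 = 3.08
9.24 - 6.16 = 3.08
Common difference d = 3.08.
First term a = 3.08.
Formula: S_i = 3.08 + 3.08*i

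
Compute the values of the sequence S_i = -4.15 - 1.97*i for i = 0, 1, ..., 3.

This is an arithmetic sequence.
i=0: S_0 = -4.15 + -1.97*0 = -4.15
i=1: S_1 = -4.15 + -1.97*1 = -6.12
i=2: S_2 = -4.15 + -1.97*2 = -8.09
i=3: S_3 = -4.15 + -1.97*3 = -10.06
The first 4 terms are: [-4.15, -6.12, -8.09, -10.06]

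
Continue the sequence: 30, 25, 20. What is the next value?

Differences: 25 - 30 = -5
This is an arithmetic sequence with common difference d = -5.
Next term = 20 + -5 = 15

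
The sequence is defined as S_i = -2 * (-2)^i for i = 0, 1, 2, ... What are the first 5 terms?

This is a geometric sequence.
i=0: S_0 = -2 * (-2)^0 = -2
i=1: S_1 = -2 * (-2)^1 = 4
i=2: S_2 = -2 * (-2)^2 = -8
i=3: S_3 = -2 * (-2)^3 = 16
i=4: S_4 = -2 * (-2)^4 = -32
The first 5 terms are: [-2, 4, -8, 16, -32]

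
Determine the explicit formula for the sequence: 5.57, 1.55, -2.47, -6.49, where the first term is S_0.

Check differences: 1.55 - 5.57 = -4.02
-2.47 - 1.55 = -4.02
Common difference d = -4.02.
First term a = 5.57.
Formula: S_i = 5.57 - 4.02*i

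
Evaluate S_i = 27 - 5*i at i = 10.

S_10 = 27 + -5*10 = 27 + -50 = -23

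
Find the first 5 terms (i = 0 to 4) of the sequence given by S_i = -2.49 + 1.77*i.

This is an arithmetic sequence.
i=0: S_0 = -2.49 + 1.77*0 = -2.49
i=1: S_1 = -2.49 + 1.77*1 = -0.72
i=2: S_2 = -2.49 + 1.77*2 = 1.05
i=3: S_3 = -2.49 + 1.77*3 = 2.82
i=4: S_4 = -2.49 + 1.77*4 = 4.59
The first 5 terms are: [-2.49, -0.72, 1.05, 2.82, 4.59]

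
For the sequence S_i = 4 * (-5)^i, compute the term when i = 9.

S_9 = 4 * (-5)^9 = 4 * -1953125 = -7812500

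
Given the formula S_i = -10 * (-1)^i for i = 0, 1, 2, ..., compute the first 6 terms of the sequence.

This is a geometric sequence.
i=0: S_0 = -10 * (-1)^0 = -10
i=1: S_1 = -10 * (-1)^1 = 10
i=2: S_2 = -10 * (-1)^2 = -10
i=3: S_3 = -10 * (-1)^3 = 10
i=4: S_4 = -10 * (-1)^4 = -10
i=5: S_5 = -10 * (-1)^5 = 10
The first 6 terms are: [-10, 10, -10, 10, -10, 10]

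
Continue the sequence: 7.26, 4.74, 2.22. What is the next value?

Differences: 4.74 - 7.26 = -2.52
This is an arithmetic sequence with common difference d = -2.52.
Next term = 2.22 + -2.52 = -0.3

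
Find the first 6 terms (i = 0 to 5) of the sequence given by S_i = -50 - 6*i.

This is an arithmetic sequence.
i=0: S_0 = -50 + -6*0 = -50
i=1: S_1 = -50 + -6*1 = -56
i=2: S_2 = -50 + -6*2 = -62
i=3: S_3 = -50 + -6*3 = -68
i=4: S_4 = -50 + -6*4 = -74
i=5: S_5 = -50 + -6*5 = -80
The first 6 terms are: [-50, -56, -62, -68, -74, -80]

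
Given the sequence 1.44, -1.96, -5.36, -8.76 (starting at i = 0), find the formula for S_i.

Check differences: -1.96 - 1.44 = -3.4
-5.36 - -1.96 = -3.4
Common difference d = -3.4.
First term a = 1.44.
Formula: S_i = 1.44 - 3.40*i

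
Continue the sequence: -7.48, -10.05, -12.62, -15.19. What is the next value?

Differences: -10.05 - -7.48 = -2.57
This is an arithmetic sequence with common difference d = -2.57.
Next term = -15.19 + -2.57 = -17.76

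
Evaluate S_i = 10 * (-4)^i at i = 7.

S_7 = 10 * (-4)^7 = 10 * -16384 = -163840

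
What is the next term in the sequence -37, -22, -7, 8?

Differences: -22 - -37 = 15
This is an arithmetic sequence with common difference d = 15.
Next term = 8 + 15 = 23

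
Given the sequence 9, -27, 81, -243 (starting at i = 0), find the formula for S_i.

Check ratios: -27 / 9 = -3.0
Common ratio r = -3.
First term a = 9.
Formula: S_i = 9 * (-3)^i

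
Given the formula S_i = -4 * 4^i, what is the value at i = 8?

S_8 = -4 * 4^8 = -4 * 65536 = -262144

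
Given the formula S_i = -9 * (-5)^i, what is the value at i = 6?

S_6 = -9 * (-5)^6 = -9 * 15625 = -140625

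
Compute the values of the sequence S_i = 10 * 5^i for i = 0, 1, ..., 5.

This is a geometric sequence.
i=0: S_0 = 10 * 5^0 = 10
i=1: S_1 = 10 * 5^1 = 50
i=2: S_2 = 10 * 5^2 = 250
i=3: S_3 = 10 * 5^3 = 1250
i=4: S_4 = 10 * 5^4 = 6250
i=5: S_5 = 10 * 5^5 = 31250
The first 6 terms are: [10, 50, 250, 1250, 6250, 31250]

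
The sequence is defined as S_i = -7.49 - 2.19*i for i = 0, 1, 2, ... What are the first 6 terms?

This is an arithmetic sequence.
i=0: S_0 = -7.49 + -2.19*0 = -7.49
i=1: S_1 = -7.49 + -2.19*1 = -9.68
i=2: S_2 = -7.49 + -2.19*2 = -11.87
i=3: S_3 = -7.49 + -2.19*3 = -14.06
i=4: S_4 = -7.49 + -2.19*4 = -16.25
i=5: S_5 = -7.49 + -2.19*5 = -18.44
The first 6 terms are: [-7.49, -9.68, -11.87, -14.06, -16.25, -18.44]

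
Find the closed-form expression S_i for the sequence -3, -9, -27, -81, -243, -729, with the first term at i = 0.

Check ratios: -9 / -3 = 3.0
Common ratio r = 3.
First term a = -3.
Formula: S_i = -3 * 3^i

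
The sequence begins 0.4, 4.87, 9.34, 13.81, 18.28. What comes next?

Differences: 4.87 - 0.4 = 4.47
This is an arithmetic sequence with common difference d = 4.47.
Next term = 18.28 + 4.47 = 22.75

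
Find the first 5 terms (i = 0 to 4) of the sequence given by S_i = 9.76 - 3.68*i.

This is an arithmetic sequence.
i=0: S_0 = 9.76 + -3.68*0 = 9.76
i=1: S_1 = 9.76 + -3.68*1 = 6.08
i=2: S_2 = 9.76 + -3.68*2 = 2.4
i=3: S_3 = 9.76 + -3.68*3 = -1.28
i=4: S_4 = 9.76 + -3.68*4 = -4.96
The first 5 terms are: [9.76, 6.08, 2.4, -1.28, -4.96]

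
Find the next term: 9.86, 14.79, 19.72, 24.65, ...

Differences: 14.79 - 9.86 = 4.93
This is an arithmetic sequence with common difference d = 4.93.
Next term = 24.65 + 4.93 = 29.58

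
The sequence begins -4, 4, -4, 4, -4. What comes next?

Ratios: 4 / -4 = -1.0
This is a geometric sequence with common ratio r = -1.
Next term = -4 * -1 = 4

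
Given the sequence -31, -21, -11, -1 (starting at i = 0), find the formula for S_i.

Check differences: -21 - -31 = 10
-11 - -21 = 10
Common difference d = 10.
First term a = -31.
Formula: S_i = -31 + 10*i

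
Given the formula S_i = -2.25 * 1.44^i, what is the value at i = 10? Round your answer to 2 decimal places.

S_10 = -2.25 * 1.44^10 ≈ -2.25 * 38.3376 ≈ -86.26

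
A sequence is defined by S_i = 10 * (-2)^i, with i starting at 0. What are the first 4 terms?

This is a geometric sequence.
i=0: S_0 = 10 * (-2)^0 = 10
i=1: S_1 = 10 * (-2)^1 = -20
i=2: S_2 = 10 * (-2)^2 = 40
i=3: S_3 = 10 * (-2)^3 = -80
The first 4 terms are: [10, -20, 40, -80]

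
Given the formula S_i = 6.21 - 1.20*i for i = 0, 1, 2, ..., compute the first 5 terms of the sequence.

This is an arithmetic sequence.
i=0: S_0 = 6.21 + -1.2*0 = 6.21
i=1: S_1 = 6.21 + -1.2*1 = 5.01
i=2: S_2 = 6.21 + -1.2*2 = 3.81
i=3: S_3 = 6.21 + -1.2*3 = 2.61
i=4: S_4 = 6.21 + -1.2*4 = 1.41
The first 5 terms are: [6.21, 5.01, 3.81, 2.61, 1.41]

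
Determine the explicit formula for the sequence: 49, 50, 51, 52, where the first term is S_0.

Check differences: 50 - 49 = 1
51 - 50 = 1
Common difference d = 1.
First term a = 49.
Formula: S_i = 49 + 1*i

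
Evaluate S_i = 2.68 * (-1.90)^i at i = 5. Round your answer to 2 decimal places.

S_5 = 2.68 * (-1.9)^5 ≈ 2.68 * -24.761 ≈ -66.36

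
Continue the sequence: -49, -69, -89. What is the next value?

Differences: -69 - -49 = -20
This is an arithmetic sequence with common difference d = -20.
Next term = -89 + -20 = -109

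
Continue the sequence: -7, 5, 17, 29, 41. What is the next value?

Differences: 5 - -7 = 12
This is an arithmetic sequence with common difference d = 12.
Next term = 41 + 12 = 53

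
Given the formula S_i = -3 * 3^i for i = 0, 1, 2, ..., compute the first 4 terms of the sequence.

This is a geometric sequence.
i=0: S_0 = -3 * 3^0 = -3
i=1: S_1 = -3 * 3^1 = -9
i=2: S_2 = -3 * 3^2 = -27
i=3: S_3 = -3 * 3^3 = -81
The first 4 terms are: [-3, -9, -27, -81]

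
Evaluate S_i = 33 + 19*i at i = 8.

S_8 = 33 + 19*8 = 33 + 152 = 185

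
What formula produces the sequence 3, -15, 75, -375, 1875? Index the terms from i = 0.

Check ratios: -15 / 3 = -5.0
Common ratio r = -5.
First term a = 3.
Formula: S_i = 3 * (-5)^i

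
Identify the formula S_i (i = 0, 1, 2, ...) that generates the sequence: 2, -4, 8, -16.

Check ratios: -4 / 2 = -2.0
Common ratio r = -2.
First term a = 2.
Formula: S_i = 2 * (-2)^i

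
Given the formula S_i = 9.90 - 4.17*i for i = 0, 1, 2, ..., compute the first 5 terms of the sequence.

This is an arithmetic sequence.
i=0: S_0 = 9.9 + -4.17*0 = 9.9
i=1: S_1 = 9.9 + -4.17*1 = 5.73
i=2: S_2 = 9.9 + -4.17*2 = 1.56
i=3: S_3 = 9.9 + -4.17*3 = -2.61
i=4: S_4 = 9.9 + -4.17*4 = -6.78
The first 5 terms are: [9.9, 5.73, 1.56, -2.61, -6.78]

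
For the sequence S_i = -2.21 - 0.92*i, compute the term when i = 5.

S_5 = -2.21 + -0.92*5 = -2.21 + -4.6 = -6.81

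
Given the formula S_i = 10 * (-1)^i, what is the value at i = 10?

S_10 = 10 * (-1)^10 = 10 * 1 = 10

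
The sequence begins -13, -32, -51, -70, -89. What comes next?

Differences: -32 - -13 = -19
This is an arithmetic sequence with common difference d = -19.
Next term = -89 + -19 = -108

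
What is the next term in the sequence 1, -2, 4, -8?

Ratios: -2 / 1 = -2.0
This is a geometric sequence with common ratio r = -2.
Next term = -8 * -2 = 16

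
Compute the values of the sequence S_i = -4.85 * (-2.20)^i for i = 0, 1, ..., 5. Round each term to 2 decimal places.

This is a geometric sequence.
i=0: S_0 = -4.85 * (-2.2)^0 = -4.85
i=1: S_1 = -4.85 * (-2.2)^1 = 10.67
i=2: S_2 = -4.85 * (-2.2)^2 ≈ -23.47
i=3: S_3 = -4.85 * (-2.2)^3 ≈ 51.64
i=4: S_4 = -4.85 * (-2.2)^4 ≈ -113.61
i=5: S_5 = -4.85 * (-2.2)^5 ≈ 249.95
The first 6 terms are: [-4.85, 10.67, -23.47, 51.64, -113.61, 249.95]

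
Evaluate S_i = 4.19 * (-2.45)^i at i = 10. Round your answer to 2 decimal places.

S_10 = 4.19 * (-2.45)^10 ≈ 4.19 * 7792.2135 ≈ 32649.37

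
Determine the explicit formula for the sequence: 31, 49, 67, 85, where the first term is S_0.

Check differences: 49 - 31 = 18
67 - 49 = 18
Common difference d = 18.
First term a = 31.
Formula: S_i = 31 + 18*i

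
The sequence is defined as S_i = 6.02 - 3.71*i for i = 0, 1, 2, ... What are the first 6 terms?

This is an arithmetic sequence.
i=0: S_0 = 6.02 + -3.71*0 = 6.02
i=1: S_1 = 6.02 + -3.71*1 = 2.31
i=2: S_2 = 6.02 + -3.71*2 = -1.4
i=3: S_3 = 6.02 + -3.71*3 = -5.11
i=4: S_4 = 6.02 + -3.71*4 = -8.82
i=5: S_5 = 6.02 + -3.71*5 = -12.53
The first 6 terms are: [6.02, 2.31, -1.4, -5.11, -8.82, -12.53]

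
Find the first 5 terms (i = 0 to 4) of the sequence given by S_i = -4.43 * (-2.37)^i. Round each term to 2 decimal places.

This is a geometric sequence.
i=0: S_0 = -4.43 * (-2.37)^0 = -4.43
i=1: S_1 = -4.43 * (-2.37)^1 ≈ 10.5
i=2: S_2 = -4.43 * (-2.37)^2 ≈ -24.88
i=3: S_3 = -4.43 * (-2.37)^3 ≈ 58.97
i=4: S_4 = -4.43 * (-2.37)^4 ≈ -139.76
The first 5 terms are: [-4.43, 10.5, -24.88, 58.97, -139.76]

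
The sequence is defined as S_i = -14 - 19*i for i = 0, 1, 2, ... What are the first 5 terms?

This is an arithmetic sequence.
i=0: S_0 = -14 + -19*0 = -14
i=1: S_1 = -14 + -19*1 = -33
i=2: S_2 = -14 + -19*2 = -52
i=3: S_3 = -14 + -19*3 = -71
i=4: S_4 = -14 + -19*4 = -90
The first 5 terms are: [-14, -33, -52, -71, -90]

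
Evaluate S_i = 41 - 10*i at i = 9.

S_9 = 41 + -10*9 = 41 + -90 = -49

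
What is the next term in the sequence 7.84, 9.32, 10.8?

Differences: 9.32 - 7.84 = 1.48
This is an arithmetic sequence with common difference d = 1.48.
Next term = 10.8 + 1.48 = 12.28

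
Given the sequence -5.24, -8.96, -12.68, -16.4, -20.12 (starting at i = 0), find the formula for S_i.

Check differences: -8.96 - -5.24 = -3.72
-12.68 - -8.96 = -3.72
Common difference d = -3.72.
First term a = -5.24.
Formula: S_i = -5.24 - 3.72*i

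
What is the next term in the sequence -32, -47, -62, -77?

Differences: -47 - -32 = -15
This is an arithmetic sequence with common difference d = -15.
Next term = -77 + -15 = -92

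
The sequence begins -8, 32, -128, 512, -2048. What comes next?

Ratios: 32 / -8 = -4.0
This is a geometric sequence with common ratio r = -4.
Next term = -2048 * -4 = 8192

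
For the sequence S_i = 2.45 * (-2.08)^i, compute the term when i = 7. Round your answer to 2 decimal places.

S_7 = 2.45 * (-2.08)^7 ≈ 2.45 * -168.4393 ≈ -412.68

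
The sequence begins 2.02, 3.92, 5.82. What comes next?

Differences: 3.92 - 2.02 = 1.9
This is an arithmetic sequence with common difference d = 1.9.
Next term = 5.82 + 1.9 = 7.72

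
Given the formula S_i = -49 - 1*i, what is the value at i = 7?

S_7 = -49 + -1*7 = -49 + -7 = -56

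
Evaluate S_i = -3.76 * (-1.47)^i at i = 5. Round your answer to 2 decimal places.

S_5 = -3.76 * (-1.47)^5 ≈ -3.76 * -6.8641 ≈ 25.81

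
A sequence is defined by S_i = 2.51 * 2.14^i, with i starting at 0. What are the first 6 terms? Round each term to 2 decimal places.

This is a geometric sequence.
i=0: S_0 = 2.51 * 2.14^0 = 2.51
i=1: S_1 = 2.51 * 2.14^1 ≈ 5.37
i=2: S_2 = 2.51 * 2.14^2 ≈ 11.49
i=3: S_3 = 2.51 * 2.14^3 ≈ 24.6
i=4: S_4 = 2.51 * 2.14^4 ≈ 52.64
i=5: S_5 = 2.51 * 2.14^5 ≈ 112.65
The first 6 terms are: [2.51, 5.37, 11.49, 24.6, 52.64, 112.65]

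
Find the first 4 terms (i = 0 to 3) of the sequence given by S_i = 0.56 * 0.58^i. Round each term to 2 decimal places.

This is a geometric sequence.
i=0: S_0 = 0.56 * 0.58^0 = 0.56
i=1: S_1 = 0.56 * 0.58^1 ≈ 0.32
i=2: S_2 = 0.56 * 0.58^2 ≈ 0.19
i=3: S_3 = 0.56 * 0.58^3 ≈ 0.11
The first 4 terms are: [0.56, 0.32, 0.19, 0.11]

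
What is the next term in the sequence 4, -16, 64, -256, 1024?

Ratios: -16 / 4 = -4.0
This is a geometric sequence with common ratio r = -4.
Next term = 1024 * -4 = -4096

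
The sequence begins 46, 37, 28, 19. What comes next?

Differences: 37 - 46 = -9
This is an arithmetic sequence with common difference d = -9.
Next term = 19 + -9 = 10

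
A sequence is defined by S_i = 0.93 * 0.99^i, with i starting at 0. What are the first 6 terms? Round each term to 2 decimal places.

This is a geometric sequence.
i=0: S_0 = 0.93 * 0.99^0 = 0.93
i=1: S_1 = 0.93 * 0.99^1 ≈ 0.92
i=2: S_2 = 0.93 * 0.99^2 ≈ 0.91
i=3: S_3 = 0.93 * 0.99^3 ≈ 0.9
i=4: S_4 = 0.93 * 0.99^4 ≈ 0.89
i=5: S_5 = 0.93 * 0.99^5 ≈ 0.88
The first 6 terms are: [0.93, 0.92, 0.91, 0.9, 0.89, 0.88]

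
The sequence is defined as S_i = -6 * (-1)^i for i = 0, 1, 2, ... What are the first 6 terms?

This is a geometric sequence.
i=0: S_0 = -6 * (-1)^0 = -6
i=1: S_1 = -6 * (-1)^1 = 6
i=2: S_2 = -6 * (-1)^2 = -6
i=3: S_3 = -6 * (-1)^3 = 6
i=4: S_4 = -6 * (-1)^4 = -6
i=5: S_5 = -6 * (-1)^5 = 6
The first 6 terms are: [-6, 6, -6, 6, -6, 6]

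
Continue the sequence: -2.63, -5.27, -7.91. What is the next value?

Differences: -5.27 - -2.63 = -2.64
This is an arithmetic sequence with common difference d = -2.64.
Next term = -7.91 + -2.64 = -10.55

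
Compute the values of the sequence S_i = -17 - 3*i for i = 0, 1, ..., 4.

This is an arithmetic sequence.
i=0: S_0 = -17 + -3*0 = -17
i=1: S_1 = -17 + -3*1 = -20
i=2: S_2 = -17 + -3*2 = -23
i=3: S_3 = -17 + -3*3 = -26
i=4: S_4 = -17 + -3*4 = -29
The first 5 terms are: [-17, -20, -23, -26, -29]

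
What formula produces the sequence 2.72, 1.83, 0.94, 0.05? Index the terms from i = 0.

Check differences: 1.83 - 2.72 = -0.89
0.94 - 1.83 = -0.89
Common difference d = -0.89.
First term a = 2.72.
Formula: S_i = 2.72 - 0.89*i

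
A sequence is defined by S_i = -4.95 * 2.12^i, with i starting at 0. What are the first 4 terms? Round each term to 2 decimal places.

This is a geometric sequence.
i=0: S_0 = -4.95 * 2.12^0 = -4.95
i=1: S_1 = -4.95 * 2.12^1 ≈ -10.49
i=2: S_2 = -4.95 * 2.12^2 ≈ -22.25
i=3: S_3 = -4.95 * 2.12^3 ≈ -47.16
The first 4 terms are: [-4.95, -10.49, -22.25, -47.16]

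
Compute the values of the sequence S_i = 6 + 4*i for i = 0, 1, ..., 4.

This is an arithmetic sequence.
i=0: S_0 = 6 + 4*0 = 6
i=1: S_1 = 6 + 4*1 = 10
i=2: S_2 = 6 + 4*2 = 14
i=3: S_3 = 6 + 4*3 = 18
i=4: S_4 = 6 + 4*4 = 22
The first 5 terms are: [6, 10, 14, 18, 22]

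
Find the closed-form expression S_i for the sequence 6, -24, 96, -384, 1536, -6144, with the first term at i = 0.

Check ratios: -24 / 6 = -4.0
Common ratio r = -4.
First term a = 6.
Formula: S_i = 6 * (-4)^i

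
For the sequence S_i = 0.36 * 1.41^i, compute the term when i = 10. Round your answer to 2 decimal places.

S_10 = 0.36 * 1.41^10 ≈ 0.36 * 31.0593 ≈ 11.18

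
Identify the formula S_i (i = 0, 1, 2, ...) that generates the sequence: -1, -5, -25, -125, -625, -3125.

Check ratios: -5 / -1 = 5.0
Common ratio r = 5.
First term a = -1.
Formula: S_i = -1 * 5^i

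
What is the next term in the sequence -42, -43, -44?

Differences: -43 - -42 = -1
This is an arithmetic sequence with common difference d = -1.
Next term = -44 + -1 = -45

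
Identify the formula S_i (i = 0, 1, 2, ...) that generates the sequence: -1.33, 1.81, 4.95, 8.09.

Check differences: 1.81 - -1.33 = 3.14
4.95 - 1.81 = 3.14
Common difference d = 3.14.
First term a = -1.33.
Formula: S_i = -1.33 + 3.14*i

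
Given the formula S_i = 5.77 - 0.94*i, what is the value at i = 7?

S_7 = 5.77 + -0.94*7 = 5.77 + -6.58 = -0.81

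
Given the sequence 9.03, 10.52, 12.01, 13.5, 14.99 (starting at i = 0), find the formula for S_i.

Check differences: 10.52 - 9.03 = 1.49
12.01 - 10.52 = 1.49
Common difference d = 1.49.
First term a = 9.03.
Formula: S_i = 9.03 + 1.49*i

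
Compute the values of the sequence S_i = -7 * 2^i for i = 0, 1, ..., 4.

This is a geometric sequence.
i=0: S_0 = -7 * 2^0 = -7
i=1: S_1 = -7 * 2^1 = -14
i=2: S_2 = -7 * 2^2 = -28
i=3: S_3 = -7 * 2^3 = -56
i=4: S_4 = -7 * 2^4 = -112
The first 5 terms are: [-7, -14, -28, -56, -112]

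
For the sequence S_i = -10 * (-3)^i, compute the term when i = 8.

S_8 = -10 * (-3)^8 = -10 * 6561 = -65610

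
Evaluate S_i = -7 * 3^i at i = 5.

S_5 = -7 * 3^5 = -7 * 243 = -1701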